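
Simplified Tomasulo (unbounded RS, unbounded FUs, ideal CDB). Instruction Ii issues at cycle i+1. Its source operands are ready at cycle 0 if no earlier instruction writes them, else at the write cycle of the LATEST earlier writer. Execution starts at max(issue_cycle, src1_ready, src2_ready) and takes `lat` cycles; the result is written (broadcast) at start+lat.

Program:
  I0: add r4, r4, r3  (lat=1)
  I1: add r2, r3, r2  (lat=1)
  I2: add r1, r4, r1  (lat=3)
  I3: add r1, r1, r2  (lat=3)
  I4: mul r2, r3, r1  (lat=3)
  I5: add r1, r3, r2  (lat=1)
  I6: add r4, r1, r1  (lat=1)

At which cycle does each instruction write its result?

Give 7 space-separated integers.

I0 add r4: issue@1 deps=(None,None) exec_start@1 write@2
I1 add r2: issue@2 deps=(None,None) exec_start@2 write@3
I2 add r1: issue@3 deps=(0,None) exec_start@3 write@6
I3 add r1: issue@4 deps=(2,1) exec_start@6 write@9
I4 mul r2: issue@5 deps=(None,3) exec_start@9 write@12
I5 add r1: issue@6 deps=(None,4) exec_start@12 write@13
I6 add r4: issue@7 deps=(5,5) exec_start@13 write@14

Answer: 2 3 6 9 12 13 14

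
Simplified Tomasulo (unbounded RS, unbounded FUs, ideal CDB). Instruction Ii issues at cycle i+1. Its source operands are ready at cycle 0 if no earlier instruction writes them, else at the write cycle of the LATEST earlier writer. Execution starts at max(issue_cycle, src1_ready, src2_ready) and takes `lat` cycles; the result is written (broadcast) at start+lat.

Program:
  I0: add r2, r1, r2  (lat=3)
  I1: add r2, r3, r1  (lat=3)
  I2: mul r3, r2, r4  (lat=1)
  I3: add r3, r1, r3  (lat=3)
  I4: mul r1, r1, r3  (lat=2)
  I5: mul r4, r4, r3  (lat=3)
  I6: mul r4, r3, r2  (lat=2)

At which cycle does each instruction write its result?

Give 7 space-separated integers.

Answer: 4 5 6 9 11 12 11

Derivation:
I0 add r2: issue@1 deps=(None,None) exec_start@1 write@4
I1 add r2: issue@2 deps=(None,None) exec_start@2 write@5
I2 mul r3: issue@3 deps=(1,None) exec_start@5 write@6
I3 add r3: issue@4 deps=(None,2) exec_start@6 write@9
I4 mul r1: issue@5 deps=(None,3) exec_start@9 write@11
I5 mul r4: issue@6 deps=(None,3) exec_start@9 write@12
I6 mul r4: issue@7 deps=(3,1) exec_start@9 write@11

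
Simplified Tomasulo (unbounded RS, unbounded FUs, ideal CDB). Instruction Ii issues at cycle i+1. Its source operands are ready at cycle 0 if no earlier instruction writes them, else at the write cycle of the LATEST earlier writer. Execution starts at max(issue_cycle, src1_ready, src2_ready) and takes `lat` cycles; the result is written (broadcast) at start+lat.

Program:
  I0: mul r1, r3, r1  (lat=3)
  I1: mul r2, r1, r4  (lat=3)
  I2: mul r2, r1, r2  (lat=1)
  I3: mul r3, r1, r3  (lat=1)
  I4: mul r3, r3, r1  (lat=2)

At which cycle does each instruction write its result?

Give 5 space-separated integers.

I0 mul r1: issue@1 deps=(None,None) exec_start@1 write@4
I1 mul r2: issue@2 deps=(0,None) exec_start@4 write@7
I2 mul r2: issue@3 deps=(0,1) exec_start@7 write@8
I3 mul r3: issue@4 deps=(0,None) exec_start@4 write@5
I4 mul r3: issue@5 deps=(3,0) exec_start@5 write@7

Answer: 4 7 8 5 7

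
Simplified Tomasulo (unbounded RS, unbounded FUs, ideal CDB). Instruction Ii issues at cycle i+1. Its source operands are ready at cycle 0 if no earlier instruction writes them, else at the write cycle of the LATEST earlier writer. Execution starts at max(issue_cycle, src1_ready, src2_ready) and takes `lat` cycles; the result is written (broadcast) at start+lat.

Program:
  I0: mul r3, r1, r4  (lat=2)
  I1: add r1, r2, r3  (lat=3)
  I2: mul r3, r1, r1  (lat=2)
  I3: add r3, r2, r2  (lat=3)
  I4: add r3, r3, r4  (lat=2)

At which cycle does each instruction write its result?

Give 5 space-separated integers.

I0 mul r3: issue@1 deps=(None,None) exec_start@1 write@3
I1 add r1: issue@2 deps=(None,0) exec_start@3 write@6
I2 mul r3: issue@3 deps=(1,1) exec_start@6 write@8
I3 add r3: issue@4 deps=(None,None) exec_start@4 write@7
I4 add r3: issue@5 deps=(3,None) exec_start@7 write@9

Answer: 3 6 8 7 9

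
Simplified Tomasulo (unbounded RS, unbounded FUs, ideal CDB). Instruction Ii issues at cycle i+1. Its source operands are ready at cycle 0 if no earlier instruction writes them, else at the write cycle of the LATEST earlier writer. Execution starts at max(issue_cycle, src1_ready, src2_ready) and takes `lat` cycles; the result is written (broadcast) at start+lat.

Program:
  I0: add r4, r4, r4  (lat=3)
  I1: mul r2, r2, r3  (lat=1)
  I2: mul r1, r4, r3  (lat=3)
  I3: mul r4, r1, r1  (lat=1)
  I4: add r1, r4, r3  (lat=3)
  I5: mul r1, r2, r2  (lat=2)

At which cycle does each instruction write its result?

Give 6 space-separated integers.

I0 add r4: issue@1 deps=(None,None) exec_start@1 write@4
I1 mul r2: issue@2 deps=(None,None) exec_start@2 write@3
I2 mul r1: issue@3 deps=(0,None) exec_start@4 write@7
I3 mul r4: issue@4 deps=(2,2) exec_start@7 write@8
I4 add r1: issue@5 deps=(3,None) exec_start@8 write@11
I5 mul r1: issue@6 deps=(1,1) exec_start@6 write@8

Answer: 4 3 7 8 11 8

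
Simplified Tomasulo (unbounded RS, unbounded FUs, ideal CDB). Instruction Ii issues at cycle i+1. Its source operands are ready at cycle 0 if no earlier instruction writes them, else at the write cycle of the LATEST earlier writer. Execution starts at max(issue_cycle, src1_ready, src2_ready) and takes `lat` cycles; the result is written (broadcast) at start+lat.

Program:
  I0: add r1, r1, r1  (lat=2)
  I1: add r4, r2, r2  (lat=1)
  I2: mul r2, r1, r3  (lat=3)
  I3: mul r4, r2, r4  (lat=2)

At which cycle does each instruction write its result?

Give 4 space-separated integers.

I0 add r1: issue@1 deps=(None,None) exec_start@1 write@3
I1 add r4: issue@2 deps=(None,None) exec_start@2 write@3
I2 mul r2: issue@3 deps=(0,None) exec_start@3 write@6
I3 mul r4: issue@4 deps=(2,1) exec_start@6 write@8

Answer: 3 3 6 8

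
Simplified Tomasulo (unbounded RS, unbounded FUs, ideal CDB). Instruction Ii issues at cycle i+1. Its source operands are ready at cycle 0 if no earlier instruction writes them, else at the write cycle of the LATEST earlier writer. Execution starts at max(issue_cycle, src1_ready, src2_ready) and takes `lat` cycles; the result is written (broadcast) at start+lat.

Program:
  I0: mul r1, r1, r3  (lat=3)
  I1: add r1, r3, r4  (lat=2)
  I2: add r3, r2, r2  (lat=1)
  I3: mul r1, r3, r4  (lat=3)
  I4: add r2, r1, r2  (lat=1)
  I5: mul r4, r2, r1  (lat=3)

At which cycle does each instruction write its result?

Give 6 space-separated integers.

Answer: 4 4 4 7 8 11

Derivation:
I0 mul r1: issue@1 deps=(None,None) exec_start@1 write@4
I1 add r1: issue@2 deps=(None,None) exec_start@2 write@4
I2 add r3: issue@3 deps=(None,None) exec_start@3 write@4
I3 mul r1: issue@4 deps=(2,None) exec_start@4 write@7
I4 add r2: issue@5 deps=(3,None) exec_start@7 write@8
I5 mul r4: issue@6 deps=(4,3) exec_start@8 write@11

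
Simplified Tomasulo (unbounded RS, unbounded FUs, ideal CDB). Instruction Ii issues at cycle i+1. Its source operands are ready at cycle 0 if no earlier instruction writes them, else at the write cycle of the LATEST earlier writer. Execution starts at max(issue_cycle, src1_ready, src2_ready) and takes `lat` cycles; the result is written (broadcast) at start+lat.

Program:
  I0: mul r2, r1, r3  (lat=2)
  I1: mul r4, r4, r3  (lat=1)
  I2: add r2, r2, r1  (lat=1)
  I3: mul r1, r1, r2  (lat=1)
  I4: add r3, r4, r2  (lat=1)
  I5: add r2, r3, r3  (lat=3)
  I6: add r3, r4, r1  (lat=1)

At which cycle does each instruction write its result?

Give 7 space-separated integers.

Answer: 3 3 4 5 6 9 8

Derivation:
I0 mul r2: issue@1 deps=(None,None) exec_start@1 write@3
I1 mul r4: issue@2 deps=(None,None) exec_start@2 write@3
I2 add r2: issue@3 deps=(0,None) exec_start@3 write@4
I3 mul r1: issue@4 deps=(None,2) exec_start@4 write@5
I4 add r3: issue@5 deps=(1,2) exec_start@5 write@6
I5 add r2: issue@6 deps=(4,4) exec_start@6 write@9
I6 add r3: issue@7 deps=(1,3) exec_start@7 write@8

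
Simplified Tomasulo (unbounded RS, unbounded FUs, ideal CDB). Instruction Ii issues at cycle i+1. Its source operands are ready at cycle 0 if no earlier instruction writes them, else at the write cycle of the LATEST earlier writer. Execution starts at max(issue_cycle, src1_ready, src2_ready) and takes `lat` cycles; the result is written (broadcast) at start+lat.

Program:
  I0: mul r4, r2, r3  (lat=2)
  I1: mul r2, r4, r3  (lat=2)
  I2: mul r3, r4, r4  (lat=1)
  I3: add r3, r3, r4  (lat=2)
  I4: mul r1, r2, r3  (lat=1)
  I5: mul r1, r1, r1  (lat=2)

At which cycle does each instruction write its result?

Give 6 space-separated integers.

Answer: 3 5 4 6 7 9

Derivation:
I0 mul r4: issue@1 deps=(None,None) exec_start@1 write@3
I1 mul r2: issue@2 deps=(0,None) exec_start@3 write@5
I2 mul r3: issue@3 deps=(0,0) exec_start@3 write@4
I3 add r3: issue@4 deps=(2,0) exec_start@4 write@6
I4 mul r1: issue@5 deps=(1,3) exec_start@6 write@7
I5 mul r1: issue@6 deps=(4,4) exec_start@7 write@9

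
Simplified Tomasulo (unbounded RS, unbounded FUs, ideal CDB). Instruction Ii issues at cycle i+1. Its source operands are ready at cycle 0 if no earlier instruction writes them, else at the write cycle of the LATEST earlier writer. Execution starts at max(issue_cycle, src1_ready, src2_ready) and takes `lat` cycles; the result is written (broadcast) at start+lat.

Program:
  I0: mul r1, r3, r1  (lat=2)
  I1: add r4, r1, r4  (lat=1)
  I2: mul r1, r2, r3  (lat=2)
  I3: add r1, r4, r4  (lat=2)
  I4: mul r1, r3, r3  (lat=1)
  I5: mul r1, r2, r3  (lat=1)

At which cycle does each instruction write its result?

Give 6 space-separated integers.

I0 mul r1: issue@1 deps=(None,None) exec_start@1 write@3
I1 add r4: issue@2 deps=(0,None) exec_start@3 write@4
I2 mul r1: issue@3 deps=(None,None) exec_start@3 write@5
I3 add r1: issue@4 deps=(1,1) exec_start@4 write@6
I4 mul r1: issue@5 deps=(None,None) exec_start@5 write@6
I5 mul r1: issue@6 deps=(None,None) exec_start@6 write@7

Answer: 3 4 5 6 6 7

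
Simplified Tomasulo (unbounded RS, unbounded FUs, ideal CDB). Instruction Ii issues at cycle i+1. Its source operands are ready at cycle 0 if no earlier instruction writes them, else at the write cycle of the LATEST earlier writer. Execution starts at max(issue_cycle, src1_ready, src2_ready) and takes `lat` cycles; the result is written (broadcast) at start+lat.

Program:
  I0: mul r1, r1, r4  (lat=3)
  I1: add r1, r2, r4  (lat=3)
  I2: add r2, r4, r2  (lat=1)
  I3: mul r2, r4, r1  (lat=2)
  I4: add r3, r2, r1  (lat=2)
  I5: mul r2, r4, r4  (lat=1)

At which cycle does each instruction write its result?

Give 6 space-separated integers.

I0 mul r1: issue@1 deps=(None,None) exec_start@1 write@4
I1 add r1: issue@2 deps=(None,None) exec_start@2 write@5
I2 add r2: issue@3 deps=(None,None) exec_start@3 write@4
I3 mul r2: issue@4 deps=(None,1) exec_start@5 write@7
I4 add r3: issue@5 deps=(3,1) exec_start@7 write@9
I5 mul r2: issue@6 deps=(None,None) exec_start@6 write@7

Answer: 4 5 4 7 9 7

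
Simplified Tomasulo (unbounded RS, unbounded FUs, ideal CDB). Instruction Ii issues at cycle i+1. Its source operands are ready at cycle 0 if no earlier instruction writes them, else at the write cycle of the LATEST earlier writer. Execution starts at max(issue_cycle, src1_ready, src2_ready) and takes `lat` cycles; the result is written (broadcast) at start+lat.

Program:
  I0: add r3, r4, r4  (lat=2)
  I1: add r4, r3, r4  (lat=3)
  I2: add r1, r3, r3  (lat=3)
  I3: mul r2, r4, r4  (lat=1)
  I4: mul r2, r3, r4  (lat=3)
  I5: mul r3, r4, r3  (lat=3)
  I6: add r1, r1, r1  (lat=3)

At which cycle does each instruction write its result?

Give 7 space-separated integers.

I0 add r3: issue@1 deps=(None,None) exec_start@1 write@3
I1 add r4: issue@2 deps=(0,None) exec_start@3 write@6
I2 add r1: issue@3 deps=(0,0) exec_start@3 write@6
I3 mul r2: issue@4 deps=(1,1) exec_start@6 write@7
I4 mul r2: issue@5 deps=(0,1) exec_start@6 write@9
I5 mul r3: issue@6 deps=(1,0) exec_start@6 write@9
I6 add r1: issue@7 deps=(2,2) exec_start@7 write@10

Answer: 3 6 6 7 9 9 10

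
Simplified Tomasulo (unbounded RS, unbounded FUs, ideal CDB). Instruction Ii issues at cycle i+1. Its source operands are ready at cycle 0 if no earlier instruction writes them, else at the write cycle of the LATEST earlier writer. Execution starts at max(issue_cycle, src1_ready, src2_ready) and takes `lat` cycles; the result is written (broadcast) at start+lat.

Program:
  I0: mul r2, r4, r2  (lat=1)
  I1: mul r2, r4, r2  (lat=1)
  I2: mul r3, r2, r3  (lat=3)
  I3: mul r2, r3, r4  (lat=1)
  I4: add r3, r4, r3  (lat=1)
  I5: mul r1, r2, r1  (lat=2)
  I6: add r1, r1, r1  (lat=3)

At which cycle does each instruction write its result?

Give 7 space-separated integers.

Answer: 2 3 6 7 7 9 12

Derivation:
I0 mul r2: issue@1 deps=(None,None) exec_start@1 write@2
I1 mul r2: issue@2 deps=(None,0) exec_start@2 write@3
I2 mul r3: issue@3 deps=(1,None) exec_start@3 write@6
I3 mul r2: issue@4 deps=(2,None) exec_start@6 write@7
I4 add r3: issue@5 deps=(None,2) exec_start@6 write@7
I5 mul r1: issue@6 deps=(3,None) exec_start@7 write@9
I6 add r1: issue@7 deps=(5,5) exec_start@9 write@12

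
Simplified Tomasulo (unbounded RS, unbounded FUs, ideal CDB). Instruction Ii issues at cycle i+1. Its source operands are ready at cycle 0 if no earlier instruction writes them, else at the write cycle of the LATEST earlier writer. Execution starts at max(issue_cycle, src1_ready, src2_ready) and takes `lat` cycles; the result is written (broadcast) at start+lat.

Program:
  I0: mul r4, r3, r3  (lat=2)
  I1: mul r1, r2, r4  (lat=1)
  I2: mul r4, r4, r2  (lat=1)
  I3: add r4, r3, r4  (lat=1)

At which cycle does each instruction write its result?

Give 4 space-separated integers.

I0 mul r4: issue@1 deps=(None,None) exec_start@1 write@3
I1 mul r1: issue@2 deps=(None,0) exec_start@3 write@4
I2 mul r4: issue@3 deps=(0,None) exec_start@3 write@4
I3 add r4: issue@4 deps=(None,2) exec_start@4 write@5

Answer: 3 4 4 5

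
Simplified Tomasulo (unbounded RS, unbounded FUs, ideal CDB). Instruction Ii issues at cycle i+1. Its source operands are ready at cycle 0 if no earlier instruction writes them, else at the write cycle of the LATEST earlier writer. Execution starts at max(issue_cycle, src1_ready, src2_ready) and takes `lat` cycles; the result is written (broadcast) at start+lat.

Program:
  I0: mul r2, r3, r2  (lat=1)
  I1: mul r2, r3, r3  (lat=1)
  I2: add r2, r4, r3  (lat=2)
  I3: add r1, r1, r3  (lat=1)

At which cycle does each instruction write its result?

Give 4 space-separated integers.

Answer: 2 3 5 5

Derivation:
I0 mul r2: issue@1 deps=(None,None) exec_start@1 write@2
I1 mul r2: issue@2 deps=(None,None) exec_start@2 write@3
I2 add r2: issue@3 deps=(None,None) exec_start@3 write@5
I3 add r1: issue@4 deps=(None,None) exec_start@4 write@5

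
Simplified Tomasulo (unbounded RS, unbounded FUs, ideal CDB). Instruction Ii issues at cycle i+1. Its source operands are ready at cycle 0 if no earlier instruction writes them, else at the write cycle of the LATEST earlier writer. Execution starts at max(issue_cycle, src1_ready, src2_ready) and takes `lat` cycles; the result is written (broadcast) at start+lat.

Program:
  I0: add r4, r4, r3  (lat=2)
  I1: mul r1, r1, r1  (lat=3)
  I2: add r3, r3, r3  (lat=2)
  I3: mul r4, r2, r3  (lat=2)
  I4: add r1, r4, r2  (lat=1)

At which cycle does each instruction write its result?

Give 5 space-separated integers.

Answer: 3 5 5 7 8

Derivation:
I0 add r4: issue@1 deps=(None,None) exec_start@1 write@3
I1 mul r1: issue@2 deps=(None,None) exec_start@2 write@5
I2 add r3: issue@3 deps=(None,None) exec_start@3 write@5
I3 mul r4: issue@4 deps=(None,2) exec_start@5 write@7
I4 add r1: issue@5 deps=(3,None) exec_start@7 write@8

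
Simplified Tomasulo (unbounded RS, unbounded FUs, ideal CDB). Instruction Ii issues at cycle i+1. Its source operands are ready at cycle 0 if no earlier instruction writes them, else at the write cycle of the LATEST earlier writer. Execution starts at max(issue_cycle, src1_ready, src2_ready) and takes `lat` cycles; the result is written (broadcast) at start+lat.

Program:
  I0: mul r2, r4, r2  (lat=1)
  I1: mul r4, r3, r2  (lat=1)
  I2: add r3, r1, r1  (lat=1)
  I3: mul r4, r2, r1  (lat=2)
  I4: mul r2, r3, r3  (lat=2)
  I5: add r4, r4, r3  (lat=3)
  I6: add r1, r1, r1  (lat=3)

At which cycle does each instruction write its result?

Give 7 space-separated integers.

I0 mul r2: issue@1 deps=(None,None) exec_start@1 write@2
I1 mul r4: issue@2 deps=(None,0) exec_start@2 write@3
I2 add r3: issue@3 deps=(None,None) exec_start@3 write@4
I3 mul r4: issue@4 deps=(0,None) exec_start@4 write@6
I4 mul r2: issue@5 deps=(2,2) exec_start@5 write@7
I5 add r4: issue@6 deps=(3,2) exec_start@6 write@9
I6 add r1: issue@7 deps=(None,None) exec_start@7 write@10

Answer: 2 3 4 6 7 9 10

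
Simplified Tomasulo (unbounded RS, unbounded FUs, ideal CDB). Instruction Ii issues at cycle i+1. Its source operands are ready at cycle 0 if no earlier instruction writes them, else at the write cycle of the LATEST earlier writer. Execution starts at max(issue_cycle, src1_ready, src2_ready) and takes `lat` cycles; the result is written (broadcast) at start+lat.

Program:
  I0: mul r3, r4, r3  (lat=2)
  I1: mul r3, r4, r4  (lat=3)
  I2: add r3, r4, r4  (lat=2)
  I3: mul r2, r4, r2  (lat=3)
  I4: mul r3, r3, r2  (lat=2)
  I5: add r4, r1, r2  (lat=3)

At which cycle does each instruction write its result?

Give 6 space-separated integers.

I0 mul r3: issue@1 deps=(None,None) exec_start@1 write@3
I1 mul r3: issue@2 deps=(None,None) exec_start@2 write@5
I2 add r3: issue@3 deps=(None,None) exec_start@3 write@5
I3 mul r2: issue@4 deps=(None,None) exec_start@4 write@7
I4 mul r3: issue@5 deps=(2,3) exec_start@7 write@9
I5 add r4: issue@6 deps=(None,3) exec_start@7 write@10

Answer: 3 5 5 7 9 10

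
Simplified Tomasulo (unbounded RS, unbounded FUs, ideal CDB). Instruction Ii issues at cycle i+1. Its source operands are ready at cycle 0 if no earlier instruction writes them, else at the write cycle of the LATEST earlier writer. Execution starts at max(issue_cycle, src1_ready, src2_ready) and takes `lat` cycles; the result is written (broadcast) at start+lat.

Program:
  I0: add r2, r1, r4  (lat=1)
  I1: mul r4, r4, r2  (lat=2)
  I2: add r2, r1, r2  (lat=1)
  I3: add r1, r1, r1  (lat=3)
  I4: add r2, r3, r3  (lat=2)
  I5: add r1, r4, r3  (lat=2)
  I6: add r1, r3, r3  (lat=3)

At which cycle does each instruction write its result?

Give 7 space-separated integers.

Answer: 2 4 4 7 7 8 10

Derivation:
I0 add r2: issue@1 deps=(None,None) exec_start@1 write@2
I1 mul r4: issue@2 deps=(None,0) exec_start@2 write@4
I2 add r2: issue@3 deps=(None,0) exec_start@3 write@4
I3 add r1: issue@4 deps=(None,None) exec_start@4 write@7
I4 add r2: issue@5 deps=(None,None) exec_start@5 write@7
I5 add r1: issue@6 deps=(1,None) exec_start@6 write@8
I6 add r1: issue@7 deps=(None,None) exec_start@7 write@10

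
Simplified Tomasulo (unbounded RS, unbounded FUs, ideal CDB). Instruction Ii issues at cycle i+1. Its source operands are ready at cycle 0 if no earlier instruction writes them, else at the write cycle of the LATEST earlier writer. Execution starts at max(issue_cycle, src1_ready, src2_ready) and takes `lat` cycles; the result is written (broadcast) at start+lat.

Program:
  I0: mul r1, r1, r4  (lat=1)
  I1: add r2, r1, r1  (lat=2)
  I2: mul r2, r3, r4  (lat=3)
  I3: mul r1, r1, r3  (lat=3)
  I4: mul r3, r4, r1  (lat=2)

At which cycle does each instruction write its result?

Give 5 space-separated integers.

Answer: 2 4 6 7 9

Derivation:
I0 mul r1: issue@1 deps=(None,None) exec_start@1 write@2
I1 add r2: issue@2 deps=(0,0) exec_start@2 write@4
I2 mul r2: issue@3 deps=(None,None) exec_start@3 write@6
I3 mul r1: issue@4 deps=(0,None) exec_start@4 write@7
I4 mul r3: issue@5 deps=(None,3) exec_start@7 write@9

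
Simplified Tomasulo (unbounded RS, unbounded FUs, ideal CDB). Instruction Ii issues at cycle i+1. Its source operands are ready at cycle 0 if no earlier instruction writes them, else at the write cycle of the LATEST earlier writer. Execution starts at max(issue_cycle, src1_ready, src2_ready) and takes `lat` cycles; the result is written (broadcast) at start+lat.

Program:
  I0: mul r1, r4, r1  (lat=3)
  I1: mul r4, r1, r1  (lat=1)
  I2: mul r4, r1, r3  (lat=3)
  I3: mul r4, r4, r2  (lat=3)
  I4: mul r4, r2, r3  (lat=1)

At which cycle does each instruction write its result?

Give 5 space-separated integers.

Answer: 4 5 7 10 6

Derivation:
I0 mul r1: issue@1 deps=(None,None) exec_start@1 write@4
I1 mul r4: issue@2 deps=(0,0) exec_start@4 write@5
I2 mul r4: issue@3 deps=(0,None) exec_start@4 write@7
I3 mul r4: issue@4 deps=(2,None) exec_start@7 write@10
I4 mul r4: issue@5 deps=(None,None) exec_start@5 write@6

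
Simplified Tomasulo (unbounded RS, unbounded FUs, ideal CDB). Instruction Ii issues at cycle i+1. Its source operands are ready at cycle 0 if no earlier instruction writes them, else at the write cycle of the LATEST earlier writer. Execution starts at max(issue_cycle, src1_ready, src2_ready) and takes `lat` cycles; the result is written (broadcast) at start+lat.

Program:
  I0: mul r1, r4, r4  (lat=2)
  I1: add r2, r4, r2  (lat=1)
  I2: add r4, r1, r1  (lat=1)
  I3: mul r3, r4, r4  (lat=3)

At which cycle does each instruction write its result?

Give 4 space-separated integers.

I0 mul r1: issue@1 deps=(None,None) exec_start@1 write@3
I1 add r2: issue@2 deps=(None,None) exec_start@2 write@3
I2 add r4: issue@3 deps=(0,0) exec_start@3 write@4
I3 mul r3: issue@4 deps=(2,2) exec_start@4 write@7

Answer: 3 3 4 7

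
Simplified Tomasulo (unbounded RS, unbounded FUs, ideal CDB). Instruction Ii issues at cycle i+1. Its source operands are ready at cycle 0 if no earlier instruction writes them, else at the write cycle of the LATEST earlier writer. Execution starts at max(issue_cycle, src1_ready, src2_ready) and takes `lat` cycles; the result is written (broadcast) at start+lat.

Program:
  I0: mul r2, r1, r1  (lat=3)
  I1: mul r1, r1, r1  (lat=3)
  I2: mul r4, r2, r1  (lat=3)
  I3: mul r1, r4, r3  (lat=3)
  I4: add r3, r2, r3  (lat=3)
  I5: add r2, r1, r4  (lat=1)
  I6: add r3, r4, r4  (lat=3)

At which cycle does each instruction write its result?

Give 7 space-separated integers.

I0 mul r2: issue@1 deps=(None,None) exec_start@1 write@4
I1 mul r1: issue@2 deps=(None,None) exec_start@2 write@5
I2 mul r4: issue@3 deps=(0,1) exec_start@5 write@8
I3 mul r1: issue@4 deps=(2,None) exec_start@8 write@11
I4 add r3: issue@5 deps=(0,None) exec_start@5 write@8
I5 add r2: issue@6 deps=(3,2) exec_start@11 write@12
I6 add r3: issue@7 deps=(2,2) exec_start@8 write@11

Answer: 4 5 8 11 8 12 11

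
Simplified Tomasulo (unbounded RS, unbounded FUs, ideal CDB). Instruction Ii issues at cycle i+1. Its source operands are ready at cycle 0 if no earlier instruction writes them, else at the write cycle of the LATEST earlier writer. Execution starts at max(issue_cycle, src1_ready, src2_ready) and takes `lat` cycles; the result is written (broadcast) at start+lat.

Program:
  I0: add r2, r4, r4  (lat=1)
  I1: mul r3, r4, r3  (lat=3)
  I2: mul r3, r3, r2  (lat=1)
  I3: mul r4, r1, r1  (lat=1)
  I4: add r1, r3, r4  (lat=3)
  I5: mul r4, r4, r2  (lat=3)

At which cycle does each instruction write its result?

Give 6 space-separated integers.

I0 add r2: issue@1 deps=(None,None) exec_start@1 write@2
I1 mul r3: issue@2 deps=(None,None) exec_start@2 write@5
I2 mul r3: issue@3 deps=(1,0) exec_start@5 write@6
I3 mul r4: issue@4 deps=(None,None) exec_start@4 write@5
I4 add r1: issue@5 deps=(2,3) exec_start@6 write@9
I5 mul r4: issue@6 deps=(3,0) exec_start@6 write@9

Answer: 2 5 6 5 9 9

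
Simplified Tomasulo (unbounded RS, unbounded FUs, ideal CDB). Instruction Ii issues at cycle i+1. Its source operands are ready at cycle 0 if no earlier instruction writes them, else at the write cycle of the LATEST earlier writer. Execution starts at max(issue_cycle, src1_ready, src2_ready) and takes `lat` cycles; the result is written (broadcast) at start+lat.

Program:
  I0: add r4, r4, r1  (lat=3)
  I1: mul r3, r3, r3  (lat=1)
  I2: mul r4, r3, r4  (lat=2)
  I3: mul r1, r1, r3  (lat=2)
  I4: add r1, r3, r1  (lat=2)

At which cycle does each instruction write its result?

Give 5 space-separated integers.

I0 add r4: issue@1 deps=(None,None) exec_start@1 write@4
I1 mul r3: issue@2 deps=(None,None) exec_start@2 write@3
I2 mul r4: issue@3 deps=(1,0) exec_start@4 write@6
I3 mul r1: issue@4 deps=(None,1) exec_start@4 write@6
I4 add r1: issue@5 deps=(1,3) exec_start@6 write@8

Answer: 4 3 6 6 8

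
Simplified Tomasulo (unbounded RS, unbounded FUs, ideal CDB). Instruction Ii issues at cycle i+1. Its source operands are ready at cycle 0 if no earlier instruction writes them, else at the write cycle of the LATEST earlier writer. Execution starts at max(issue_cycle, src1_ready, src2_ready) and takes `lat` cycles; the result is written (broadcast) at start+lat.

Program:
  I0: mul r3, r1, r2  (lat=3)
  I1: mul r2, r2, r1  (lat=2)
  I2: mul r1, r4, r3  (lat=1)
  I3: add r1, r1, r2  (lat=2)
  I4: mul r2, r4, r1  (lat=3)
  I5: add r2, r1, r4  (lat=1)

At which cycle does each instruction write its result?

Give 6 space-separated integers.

Answer: 4 4 5 7 10 8

Derivation:
I0 mul r3: issue@1 deps=(None,None) exec_start@1 write@4
I1 mul r2: issue@2 deps=(None,None) exec_start@2 write@4
I2 mul r1: issue@3 deps=(None,0) exec_start@4 write@5
I3 add r1: issue@4 deps=(2,1) exec_start@5 write@7
I4 mul r2: issue@5 deps=(None,3) exec_start@7 write@10
I5 add r2: issue@6 deps=(3,None) exec_start@7 write@8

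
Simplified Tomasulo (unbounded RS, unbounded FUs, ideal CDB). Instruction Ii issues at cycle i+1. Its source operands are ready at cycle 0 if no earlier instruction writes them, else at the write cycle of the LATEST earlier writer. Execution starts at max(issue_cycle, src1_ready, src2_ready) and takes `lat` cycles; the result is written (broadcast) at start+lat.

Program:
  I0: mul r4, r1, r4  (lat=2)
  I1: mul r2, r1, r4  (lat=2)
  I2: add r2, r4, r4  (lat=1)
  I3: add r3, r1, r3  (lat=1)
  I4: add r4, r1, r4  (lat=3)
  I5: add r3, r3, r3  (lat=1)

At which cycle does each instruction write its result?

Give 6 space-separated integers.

I0 mul r4: issue@1 deps=(None,None) exec_start@1 write@3
I1 mul r2: issue@2 deps=(None,0) exec_start@3 write@5
I2 add r2: issue@3 deps=(0,0) exec_start@3 write@4
I3 add r3: issue@4 deps=(None,None) exec_start@4 write@5
I4 add r4: issue@5 deps=(None,0) exec_start@5 write@8
I5 add r3: issue@6 deps=(3,3) exec_start@6 write@7

Answer: 3 5 4 5 8 7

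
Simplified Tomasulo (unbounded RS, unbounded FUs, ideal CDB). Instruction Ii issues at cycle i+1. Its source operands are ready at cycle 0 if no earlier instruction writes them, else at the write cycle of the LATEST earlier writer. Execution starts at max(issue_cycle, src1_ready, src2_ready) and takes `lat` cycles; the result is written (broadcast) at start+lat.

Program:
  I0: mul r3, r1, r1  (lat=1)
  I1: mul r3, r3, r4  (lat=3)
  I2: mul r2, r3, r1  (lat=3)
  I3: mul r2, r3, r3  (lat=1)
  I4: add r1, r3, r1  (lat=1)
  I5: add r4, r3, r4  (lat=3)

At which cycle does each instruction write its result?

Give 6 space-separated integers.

Answer: 2 5 8 6 6 9

Derivation:
I0 mul r3: issue@1 deps=(None,None) exec_start@1 write@2
I1 mul r3: issue@2 deps=(0,None) exec_start@2 write@5
I2 mul r2: issue@3 deps=(1,None) exec_start@5 write@8
I3 mul r2: issue@4 deps=(1,1) exec_start@5 write@6
I4 add r1: issue@5 deps=(1,None) exec_start@5 write@6
I5 add r4: issue@6 deps=(1,None) exec_start@6 write@9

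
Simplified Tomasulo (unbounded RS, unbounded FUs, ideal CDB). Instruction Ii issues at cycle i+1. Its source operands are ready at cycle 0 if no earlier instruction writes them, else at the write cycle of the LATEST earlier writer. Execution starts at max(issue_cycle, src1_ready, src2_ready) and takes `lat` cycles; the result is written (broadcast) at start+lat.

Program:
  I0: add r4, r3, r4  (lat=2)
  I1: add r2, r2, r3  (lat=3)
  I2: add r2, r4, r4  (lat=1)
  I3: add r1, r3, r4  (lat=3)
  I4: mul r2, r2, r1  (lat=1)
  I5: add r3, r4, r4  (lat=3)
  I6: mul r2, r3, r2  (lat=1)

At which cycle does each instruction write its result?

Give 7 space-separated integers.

Answer: 3 5 4 7 8 9 10

Derivation:
I0 add r4: issue@1 deps=(None,None) exec_start@1 write@3
I1 add r2: issue@2 deps=(None,None) exec_start@2 write@5
I2 add r2: issue@3 deps=(0,0) exec_start@3 write@4
I3 add r1: issue@4 deps=(None,0) exec_start@4 write@7
I4 mul r2: issue@5 deps=(2,3) exec_start@7 write@8
I5 add r3: issue@6 deps=(0,0) exec_start@6 write@9
I6 mul r2: issue@7 deps=(5,4) exec_start@9 write@10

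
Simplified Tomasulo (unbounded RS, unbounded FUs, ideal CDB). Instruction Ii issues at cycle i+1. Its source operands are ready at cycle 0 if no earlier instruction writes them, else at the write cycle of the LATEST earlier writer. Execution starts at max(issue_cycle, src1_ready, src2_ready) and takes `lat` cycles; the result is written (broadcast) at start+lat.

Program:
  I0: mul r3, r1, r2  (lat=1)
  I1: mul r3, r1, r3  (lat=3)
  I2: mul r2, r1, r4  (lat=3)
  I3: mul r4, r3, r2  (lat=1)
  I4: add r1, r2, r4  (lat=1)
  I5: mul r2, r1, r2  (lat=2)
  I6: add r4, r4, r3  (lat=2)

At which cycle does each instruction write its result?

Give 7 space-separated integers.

Answer: 2 5 6 7 8 10 9

Derivation:
I0 mul r3: issue@1 deps=(None,None) exec_start@1 write@2
I1 mul r3: issue@2 deps=(None,0) exec_start@2 write@5
I2 mul r2: issue@3 deps=(None,None) exec_start@3 write@6
I3 mul r4: issue@4 deps=(1,2) exec_start@6 write@7
I4 add r1: issue@5 deps=(2,3) exec_start@7 write@8
I5 mul r2: issue@6 deps=(4,2) exec_start@8 write@10
I6 add r4: issue@7 deps=(3,1) exec_start@7 write@9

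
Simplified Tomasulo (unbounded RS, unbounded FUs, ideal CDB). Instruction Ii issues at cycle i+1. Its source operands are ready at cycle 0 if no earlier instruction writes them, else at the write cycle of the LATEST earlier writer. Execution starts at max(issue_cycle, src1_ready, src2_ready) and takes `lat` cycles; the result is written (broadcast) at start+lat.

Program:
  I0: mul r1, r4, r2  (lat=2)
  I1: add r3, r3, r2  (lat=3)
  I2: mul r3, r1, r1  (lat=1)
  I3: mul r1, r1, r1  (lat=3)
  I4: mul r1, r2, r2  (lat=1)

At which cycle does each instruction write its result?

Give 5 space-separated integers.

I0 mul r1: issue@1 deps=(None,None) exec_start@1 write@3
I1 add r3: issue@2 deps=(None,None) exec_start@2 write@5
I2 mul r3: issue@3 deps=(0,0) exec_start@3 write@4
I3 mul r1: issue@4 deps=(0,0) exec_start@4 write@7
I4 mul r1: issue@5 deps=(None,None) exec_start@5 write@6

Answer: 3 5 4 7 6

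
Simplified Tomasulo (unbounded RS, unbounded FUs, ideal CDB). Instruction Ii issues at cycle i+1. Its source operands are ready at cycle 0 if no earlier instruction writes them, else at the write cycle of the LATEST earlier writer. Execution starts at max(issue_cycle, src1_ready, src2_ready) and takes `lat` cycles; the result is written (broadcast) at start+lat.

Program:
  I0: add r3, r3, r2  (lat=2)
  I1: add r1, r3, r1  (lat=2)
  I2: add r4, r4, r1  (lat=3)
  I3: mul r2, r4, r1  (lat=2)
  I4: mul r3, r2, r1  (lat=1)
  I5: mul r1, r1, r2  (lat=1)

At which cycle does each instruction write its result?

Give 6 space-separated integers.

I0 add r3: issue@1 deps=(None,None) exec_start@1 write@3
I1 add r1: issue@2 deps=(0,None) exec_start@3 write@5
I2 add r4: issue@3 deps=(None,1) exec_start@5 write@8
I3 mul r2: issue@4 deps=(2,1) exec_start@8 write@10
I4 mul r3: issue@5 deps=(3,1) exec_start@10 write@11
I5 mul r1: issue@6 deps=(1,3) exec_start@10 write@11

Answer: 3 5 8 10 11 11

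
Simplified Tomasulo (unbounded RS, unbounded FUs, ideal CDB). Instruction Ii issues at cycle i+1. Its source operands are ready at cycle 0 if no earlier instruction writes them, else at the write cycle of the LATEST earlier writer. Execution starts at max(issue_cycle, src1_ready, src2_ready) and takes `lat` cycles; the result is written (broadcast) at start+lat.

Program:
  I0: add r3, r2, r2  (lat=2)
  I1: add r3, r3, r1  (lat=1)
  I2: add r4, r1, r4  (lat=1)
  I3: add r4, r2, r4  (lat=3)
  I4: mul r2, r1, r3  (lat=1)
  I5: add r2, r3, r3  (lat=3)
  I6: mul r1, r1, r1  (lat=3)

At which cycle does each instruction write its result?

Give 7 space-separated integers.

Answer: 3 4 4 7 6 9 10

Derivation:
I0 add r3: issue@1 deps=(None,None) exec_start@1 write@3
I1 add r3: issue@2 deps=(0,None) exec_start@3 write@4
I2 add r4: issue@3 deps=(None,None) exec_start@3 write@4
I3 add r4: issue@4 deps=(None,2) exec_start@4 write@7
I4 mul r2: issue@5 deps=(None,1) exec_start@5 write@6
I5 add r2: issue@6 deps=(1,1) exec_start@6 write@9
I6 mul r1: issue@7 deps=(None,None) exec_start@7 write@10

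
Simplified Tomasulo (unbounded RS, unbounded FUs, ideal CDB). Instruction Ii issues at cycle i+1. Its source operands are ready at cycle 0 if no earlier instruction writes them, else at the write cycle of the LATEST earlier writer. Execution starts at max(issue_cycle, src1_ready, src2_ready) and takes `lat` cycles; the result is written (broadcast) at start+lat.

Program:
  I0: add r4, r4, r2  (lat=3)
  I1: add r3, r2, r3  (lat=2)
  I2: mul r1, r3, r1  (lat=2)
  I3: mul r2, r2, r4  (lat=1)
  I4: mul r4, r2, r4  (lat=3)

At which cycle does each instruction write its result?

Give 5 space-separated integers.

I0 add r4: issue@1 deps=(None,None) exec_start@1 write@4
I1 add r3: issue@2 deps=(None,None) exec_start@2 write@4
I2 mul r1: issue@3 deps=(1,None) exec_start@4 write@6
I3 mul r2: issue@4 deps=(None,0) exec_start@4 write@5
I4 mul r4: issue@5 deps=(3,0) exec_start@5 write@8

Answer: 4 4 6 5 8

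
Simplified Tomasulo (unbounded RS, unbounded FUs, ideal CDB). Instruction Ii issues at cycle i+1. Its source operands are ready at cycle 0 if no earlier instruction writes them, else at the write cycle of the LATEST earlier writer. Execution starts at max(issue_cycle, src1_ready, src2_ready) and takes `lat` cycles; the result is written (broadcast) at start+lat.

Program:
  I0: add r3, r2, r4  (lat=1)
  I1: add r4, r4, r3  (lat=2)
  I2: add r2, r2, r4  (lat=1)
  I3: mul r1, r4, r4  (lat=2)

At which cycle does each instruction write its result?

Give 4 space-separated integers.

I0 add r3: issue@1 deps=(None,None) exec_start@1 write@2
I1 add r4: issue@2 deps=(None,0) exec_start@2 write@4
I2 add r2: issue@3 deps=(None,1) exec_start@4 write@5
I3 mul r1: issue@4 deps=(1,1) exec_start@4 write@6

Answer: 2 4 5 6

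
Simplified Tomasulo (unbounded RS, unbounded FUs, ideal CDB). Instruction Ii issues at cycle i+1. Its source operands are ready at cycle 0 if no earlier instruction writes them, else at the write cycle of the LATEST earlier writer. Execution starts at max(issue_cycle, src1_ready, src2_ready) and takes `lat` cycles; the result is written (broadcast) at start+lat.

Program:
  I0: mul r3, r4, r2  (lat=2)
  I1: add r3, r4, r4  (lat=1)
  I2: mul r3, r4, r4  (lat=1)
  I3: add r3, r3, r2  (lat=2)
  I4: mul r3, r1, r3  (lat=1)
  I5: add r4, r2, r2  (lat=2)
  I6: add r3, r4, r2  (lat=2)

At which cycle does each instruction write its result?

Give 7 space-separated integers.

I0 mul r3: issue@1 deps=(None,None) exec_start@1 write@3
I1 add r3: issue@2 deps=(None,None) exec_start@2 write@3
I2 mul r3: issue@3 deps=(None,None) exec_start@3 write@4
I3 add r3: issue@4 deps=(2,None) exec_start@4 write@6
I4 mul r3: issue@5 deps=(None,3) exec_start@6 write@7
I5 add r4: issue@6 deps=(None,None) exec_start@6 write@8
I6 add r3: issue@7 deps=(5,None) exec_start@8 write@10

Answer: 3 3 4 6 7 8 10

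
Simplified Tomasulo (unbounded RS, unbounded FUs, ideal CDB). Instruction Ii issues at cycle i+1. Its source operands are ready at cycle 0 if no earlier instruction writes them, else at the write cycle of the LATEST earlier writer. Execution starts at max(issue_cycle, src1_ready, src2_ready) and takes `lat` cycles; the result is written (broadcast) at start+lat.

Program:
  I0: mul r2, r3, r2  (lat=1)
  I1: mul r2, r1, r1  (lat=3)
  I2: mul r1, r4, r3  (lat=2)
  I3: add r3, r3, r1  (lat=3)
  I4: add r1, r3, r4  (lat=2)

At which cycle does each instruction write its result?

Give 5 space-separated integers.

Answer: 2 5 5 8 10

Derivation:
I0 mul r2: issue@1 deps=(None,None) exec_start@1 write@2
I1 mul r2: issue@2 deps=(None,None) exec_start@2 write@5
I2 mul r1: issue@3 deps=(None,None) exec_start@3 write@5
I3 add r3: issue@4 deps=(None,2) exec_start@5 write@8
I4 add r1: issue@5 deps=(3,None) exec_start@8 write@10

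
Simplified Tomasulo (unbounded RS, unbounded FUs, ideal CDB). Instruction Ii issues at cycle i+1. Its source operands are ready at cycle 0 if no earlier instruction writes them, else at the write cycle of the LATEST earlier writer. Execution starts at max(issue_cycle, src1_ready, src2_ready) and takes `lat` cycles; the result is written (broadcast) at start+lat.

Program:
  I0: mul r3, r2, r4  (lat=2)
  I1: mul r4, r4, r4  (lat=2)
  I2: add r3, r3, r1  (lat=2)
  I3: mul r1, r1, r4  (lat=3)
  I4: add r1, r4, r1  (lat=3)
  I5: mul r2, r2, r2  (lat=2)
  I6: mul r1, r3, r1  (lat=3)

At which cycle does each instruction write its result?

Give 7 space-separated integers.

Answer: 3 4 5 7 10 8 13

Derivation:
I0 mul r3: issue@1 deps=(None,None) exec_start@1 write@3
I1 mul r4: issue@2 deps=(None,None) exec_start@2 write@4
I2 add r3: issue@3 deps=(0,None) exec_start@3 write@5
I3 mul r1: issue@4 deps=(None,1) exec_start@4 write@7
I4 add r1: issue@5 deps=(1,3) exec_start@7 write@10
I5 mul r2: issue@6 deps=(None,None) exec_start@6 write@8
I6 mul r1: issue@7 deps=(2,4) exec_start@10 write@13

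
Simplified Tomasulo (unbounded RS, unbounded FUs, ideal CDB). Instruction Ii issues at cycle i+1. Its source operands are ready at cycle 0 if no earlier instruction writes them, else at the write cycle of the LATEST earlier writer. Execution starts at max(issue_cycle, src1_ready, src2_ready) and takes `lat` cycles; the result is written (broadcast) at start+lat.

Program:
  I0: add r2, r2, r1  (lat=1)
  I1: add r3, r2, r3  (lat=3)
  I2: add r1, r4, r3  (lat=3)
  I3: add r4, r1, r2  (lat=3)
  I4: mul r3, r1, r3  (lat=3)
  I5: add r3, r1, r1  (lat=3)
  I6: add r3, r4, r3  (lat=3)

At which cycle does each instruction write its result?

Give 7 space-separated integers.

Answer: 2 5 8 11 11 11 14

Derivation:
I0 add r2: issue@1 deps=(None,None) exec_start@1 write@2
I1 add r3: issue@2 deps=(0,None) exec_start@2 write@5
I2 add r1: issue@3 deps=(None,1) exec_start@5 write@8
I3 add r4: issue@4 deps=(2,0) exec_start@8 write@11
I4 mul r3: issue@5 deps=(2,1) exec_start@8 write@11
I5 add r3: issue@6 deps=(2,2) exec_start@8 write@11
I6 add r3: issue@7 deps=(3,5) exec_start@11 write@14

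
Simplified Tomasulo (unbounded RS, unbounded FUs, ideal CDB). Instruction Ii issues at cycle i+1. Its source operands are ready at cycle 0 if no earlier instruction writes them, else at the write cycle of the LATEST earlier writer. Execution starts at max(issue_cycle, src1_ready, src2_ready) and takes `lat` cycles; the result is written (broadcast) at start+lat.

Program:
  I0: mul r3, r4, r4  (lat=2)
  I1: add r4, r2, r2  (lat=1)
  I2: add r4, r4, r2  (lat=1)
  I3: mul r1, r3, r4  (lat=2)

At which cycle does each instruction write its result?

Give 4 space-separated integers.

Answer: 3 3 4 6

Derivation:
I0 mul r3: issue@1 deps=(None,None) exec_start@1 write@3
I1 add r4: issue@2 deps=(None,None) exec_start@2 write@3
I2 add r4: issue@3 deps=(1,None) exec_start@3 write@4
I3 mul r1: issue@4 deps=(0,2) exec_start@4 write@6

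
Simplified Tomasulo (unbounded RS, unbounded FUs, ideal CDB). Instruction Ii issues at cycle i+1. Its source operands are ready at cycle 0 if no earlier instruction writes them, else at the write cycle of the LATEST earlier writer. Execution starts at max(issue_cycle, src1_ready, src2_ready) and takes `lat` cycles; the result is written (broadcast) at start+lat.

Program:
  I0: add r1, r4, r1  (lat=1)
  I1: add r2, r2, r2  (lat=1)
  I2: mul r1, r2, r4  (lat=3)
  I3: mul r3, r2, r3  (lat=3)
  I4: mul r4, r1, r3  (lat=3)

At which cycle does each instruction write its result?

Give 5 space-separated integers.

I0 add r1: issue@1 deps=(None,None) exec_start@1 write@2
I1 add r2: issue@2 deps=(None,None) exec_start@2 write@3
I2 mul r1: issue@3 deps=(1,None) exec_start@3 write@6
I3 mul r3: issue@4 deps=(1,None) exec_start@4 write@7
I4 mul r4: issue@5 deps=(2,3) exec_start@7 write@10

Answer: 2 3 6 7 10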